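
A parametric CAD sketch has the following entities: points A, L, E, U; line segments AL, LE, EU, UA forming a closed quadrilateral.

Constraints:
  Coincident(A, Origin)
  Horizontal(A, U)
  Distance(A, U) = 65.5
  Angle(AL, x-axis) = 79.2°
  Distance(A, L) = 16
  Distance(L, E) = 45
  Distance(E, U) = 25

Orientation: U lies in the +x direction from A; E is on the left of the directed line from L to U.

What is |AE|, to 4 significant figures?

51.15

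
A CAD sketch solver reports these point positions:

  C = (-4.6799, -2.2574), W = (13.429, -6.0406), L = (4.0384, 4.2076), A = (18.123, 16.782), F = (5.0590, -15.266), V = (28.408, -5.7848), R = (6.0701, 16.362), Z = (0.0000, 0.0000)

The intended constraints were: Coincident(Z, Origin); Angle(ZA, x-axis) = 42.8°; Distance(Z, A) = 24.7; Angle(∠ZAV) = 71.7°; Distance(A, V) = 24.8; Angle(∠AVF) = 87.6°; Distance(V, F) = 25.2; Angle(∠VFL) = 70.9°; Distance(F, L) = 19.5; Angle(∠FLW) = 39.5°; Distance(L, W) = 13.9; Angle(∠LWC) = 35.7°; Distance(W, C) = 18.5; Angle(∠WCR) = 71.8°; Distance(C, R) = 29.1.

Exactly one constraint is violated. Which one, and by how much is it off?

Distance(C, R) = 29.1 — off by 7.60.

Z = (0.00, 0.00) ✓; ZA at 42.80° ✓; |ZA| = 24.70 ✓; ∠ZAV = 71.70° ✓; |AV| = 24.80 ✓; ∠AVF = 87.60° ✓; |VF| = 25.20 ✓; ∠VFL = 70.90° ✓; |FL| = 19.50 ✓; ∠FLW = 39.50° ✓; |LW| = 13.90 ✓; ∠LWC = 35.70° ✓; |WC| = 18.50 ✓; ∠WCR = 71.80° ✓; |CR| = 21.50 ✗.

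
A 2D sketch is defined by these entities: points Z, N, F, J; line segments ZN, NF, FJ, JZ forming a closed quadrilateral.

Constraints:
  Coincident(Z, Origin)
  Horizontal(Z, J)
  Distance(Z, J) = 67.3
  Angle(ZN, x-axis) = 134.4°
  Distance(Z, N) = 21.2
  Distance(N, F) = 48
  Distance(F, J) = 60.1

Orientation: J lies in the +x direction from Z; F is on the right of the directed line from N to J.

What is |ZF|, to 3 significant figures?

27.4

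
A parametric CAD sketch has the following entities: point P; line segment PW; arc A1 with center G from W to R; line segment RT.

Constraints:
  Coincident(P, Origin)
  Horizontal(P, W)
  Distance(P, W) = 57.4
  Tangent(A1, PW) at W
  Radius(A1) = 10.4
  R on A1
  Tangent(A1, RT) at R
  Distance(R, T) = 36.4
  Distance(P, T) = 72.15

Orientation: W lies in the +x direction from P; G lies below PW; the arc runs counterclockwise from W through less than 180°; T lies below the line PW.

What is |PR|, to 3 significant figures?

48.7

Checks: ∠(GW, WP) = 90.00° ✓; |GW| = 10.40 ✓; |GR| = 10.40 ✓; ∠(GR, RT) = 90.00° ✓; |RT| = 36.40 ✓; |PT| = 72.15 ✓.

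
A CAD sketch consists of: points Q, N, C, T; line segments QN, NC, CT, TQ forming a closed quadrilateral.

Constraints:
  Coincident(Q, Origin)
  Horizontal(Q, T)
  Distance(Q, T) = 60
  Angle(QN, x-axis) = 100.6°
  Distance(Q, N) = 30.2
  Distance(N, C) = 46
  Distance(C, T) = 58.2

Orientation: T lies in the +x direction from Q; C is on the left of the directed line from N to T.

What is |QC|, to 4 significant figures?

62.66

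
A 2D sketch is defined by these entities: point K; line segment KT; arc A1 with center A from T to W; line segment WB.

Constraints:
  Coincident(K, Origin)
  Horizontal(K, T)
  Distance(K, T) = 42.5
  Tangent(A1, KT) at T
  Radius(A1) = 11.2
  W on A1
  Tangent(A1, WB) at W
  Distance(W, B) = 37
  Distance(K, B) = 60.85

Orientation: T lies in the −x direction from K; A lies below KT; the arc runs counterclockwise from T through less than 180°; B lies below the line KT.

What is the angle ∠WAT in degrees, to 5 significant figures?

116.94°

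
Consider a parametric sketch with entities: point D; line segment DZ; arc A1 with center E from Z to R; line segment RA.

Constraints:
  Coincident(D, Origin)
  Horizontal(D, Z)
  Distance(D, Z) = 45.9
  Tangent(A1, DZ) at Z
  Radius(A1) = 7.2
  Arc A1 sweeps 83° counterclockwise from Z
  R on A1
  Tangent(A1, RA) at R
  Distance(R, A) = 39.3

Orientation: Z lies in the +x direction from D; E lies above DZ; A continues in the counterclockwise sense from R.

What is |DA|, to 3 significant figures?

73.5

On A1, Z sits at bearing -90° from E; an 83° counterclockwise sweep puts R at bearing -7°, so R = E + 7.2·(cos -7°, sin -7°) = (53.0, 6.32). The tangent condition forces ER to be normal to RA, so RA runs along (−sin -7°, cos -7°); with |RA| = 39.3, A = (57.8, 45.3). Then |DA| = |A − D| = 73.5.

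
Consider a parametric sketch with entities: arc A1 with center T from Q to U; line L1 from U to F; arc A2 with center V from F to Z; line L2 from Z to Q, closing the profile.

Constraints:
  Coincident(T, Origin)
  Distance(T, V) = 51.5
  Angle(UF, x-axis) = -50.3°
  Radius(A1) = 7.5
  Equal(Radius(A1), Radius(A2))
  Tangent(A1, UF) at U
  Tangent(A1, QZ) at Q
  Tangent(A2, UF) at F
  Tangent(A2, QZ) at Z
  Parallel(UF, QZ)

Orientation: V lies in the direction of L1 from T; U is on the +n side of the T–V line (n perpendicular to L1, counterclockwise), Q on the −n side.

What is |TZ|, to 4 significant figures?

52.04

Tangency of A1 to both parallel lines with radius 7.5 puts U and Q at T ± 7.5·n: U = (5.770, 4.791), Q = (-5.770, -4.791). Equal radii place F and Z the same way about V: F = V + 7.5·n = (38.67, -34.83), Z = V − 7.5·n = (27.13, -44.41). Then |TZ| = |Z − T| = 52.04.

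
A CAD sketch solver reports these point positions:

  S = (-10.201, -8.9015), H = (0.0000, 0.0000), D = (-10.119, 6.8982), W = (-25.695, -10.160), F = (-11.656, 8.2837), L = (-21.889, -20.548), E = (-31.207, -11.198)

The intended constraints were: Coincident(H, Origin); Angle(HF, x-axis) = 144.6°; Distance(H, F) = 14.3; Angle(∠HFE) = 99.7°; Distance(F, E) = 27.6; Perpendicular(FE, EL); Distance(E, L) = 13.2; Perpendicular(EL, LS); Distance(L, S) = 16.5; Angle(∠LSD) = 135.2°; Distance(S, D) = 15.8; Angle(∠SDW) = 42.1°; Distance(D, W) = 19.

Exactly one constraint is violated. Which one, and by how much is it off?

Distance(D, W) = 19 — off by 4.10.

H = (0.00, 0.00) ✓; HF at 144.6° ✓; |HF| = 14.30 ✓; ∠HFE = 99.70° ✓; |FE| = 27.60 ✓; ∠(FE, EL) = 90.00° ✓; |EL| = 13.20 ✓; ∠(EL, LS) = 90.00° ✓; |LS| = 16.50 ✓; ∠LSD = 135.2° ✓; |SD| = 15.80 ✓; ∠SDW = 42.10° ✓; |DW| = 23.10 ✗.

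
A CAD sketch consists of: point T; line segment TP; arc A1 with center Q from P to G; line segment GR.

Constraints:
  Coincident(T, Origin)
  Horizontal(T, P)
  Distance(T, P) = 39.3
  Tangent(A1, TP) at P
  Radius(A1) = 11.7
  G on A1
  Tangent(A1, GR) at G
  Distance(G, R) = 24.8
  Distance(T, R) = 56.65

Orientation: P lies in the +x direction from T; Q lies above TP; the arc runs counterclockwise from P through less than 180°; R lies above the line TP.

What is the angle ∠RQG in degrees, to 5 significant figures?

64.743°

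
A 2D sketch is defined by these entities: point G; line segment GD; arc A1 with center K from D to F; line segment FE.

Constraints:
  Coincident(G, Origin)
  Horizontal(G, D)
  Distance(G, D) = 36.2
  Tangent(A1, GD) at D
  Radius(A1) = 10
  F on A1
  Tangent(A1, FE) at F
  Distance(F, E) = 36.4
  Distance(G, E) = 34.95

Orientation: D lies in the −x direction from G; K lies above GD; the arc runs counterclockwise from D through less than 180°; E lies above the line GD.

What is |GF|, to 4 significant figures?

28.31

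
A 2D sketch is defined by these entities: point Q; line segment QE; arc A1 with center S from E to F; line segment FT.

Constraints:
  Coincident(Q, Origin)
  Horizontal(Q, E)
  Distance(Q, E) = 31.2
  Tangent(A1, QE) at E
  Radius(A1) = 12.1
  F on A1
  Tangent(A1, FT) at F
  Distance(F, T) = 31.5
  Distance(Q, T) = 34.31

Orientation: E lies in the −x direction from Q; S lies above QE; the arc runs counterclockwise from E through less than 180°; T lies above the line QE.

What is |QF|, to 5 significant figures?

21.530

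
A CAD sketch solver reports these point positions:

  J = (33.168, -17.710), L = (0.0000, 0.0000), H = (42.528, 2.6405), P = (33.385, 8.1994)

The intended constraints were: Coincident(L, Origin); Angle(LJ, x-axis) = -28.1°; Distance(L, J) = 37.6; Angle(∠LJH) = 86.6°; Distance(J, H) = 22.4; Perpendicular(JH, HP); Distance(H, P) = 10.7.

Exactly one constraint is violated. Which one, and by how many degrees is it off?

Perpendicular(JH, HP) — off by 6.60°.

L = (0.00, 0.00) ✓; LJ at -28.10° ✓; |LJ| = 37.60 ✓; ∠LJH = 86.60° ✓; |JH| = 22.40 ✓; ∠(JH, HP) = 83.40° ✗; |HP| = 10.70 ✓.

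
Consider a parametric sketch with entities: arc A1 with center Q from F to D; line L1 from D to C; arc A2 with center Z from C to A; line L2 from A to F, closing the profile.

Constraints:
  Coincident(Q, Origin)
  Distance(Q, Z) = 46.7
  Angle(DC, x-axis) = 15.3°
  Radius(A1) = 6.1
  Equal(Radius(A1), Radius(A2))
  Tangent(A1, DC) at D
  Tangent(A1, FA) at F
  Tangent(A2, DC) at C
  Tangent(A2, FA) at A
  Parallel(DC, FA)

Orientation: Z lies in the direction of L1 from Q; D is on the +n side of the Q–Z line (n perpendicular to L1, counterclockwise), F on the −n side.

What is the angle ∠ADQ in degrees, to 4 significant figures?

75.36°

The slot axis is L1's direction at 15.3°, so u = (cos 15.3°, sin 15.3°) = (0.9646, 0.2639) and n = (−sin 15.3°, cos 15.3°) = (-0.2639, 0.9646). Q is at the origin and Z lies 46.7 along u from Q, so Z = 46.7·u = (45.04, 12.32). Tangency of A1 to both parallel lines with radius 6.1 puts D and F at Q ± 6.1·n: D = (-1.610, 5.884), F = (1.610, -5.884). Equal radii place C and A the same way about Z: C = Z + 6.1·n = (43.44, 18.21), A = Z − 6.1·n = (46.65, 6.439). Then cos ∠ADQ = DA·DQ / (|DA||DQ|), giving 75.36°.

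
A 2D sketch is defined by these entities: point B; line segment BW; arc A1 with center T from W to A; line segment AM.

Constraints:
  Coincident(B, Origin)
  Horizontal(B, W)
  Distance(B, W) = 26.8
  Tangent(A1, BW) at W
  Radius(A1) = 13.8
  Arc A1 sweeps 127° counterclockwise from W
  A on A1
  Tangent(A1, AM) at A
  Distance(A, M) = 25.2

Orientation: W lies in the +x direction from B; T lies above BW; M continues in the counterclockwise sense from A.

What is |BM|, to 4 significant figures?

47.92

B is at the origin; B and W share the same y with |BW| = 26.8 and W on the +x side, so W = (26.80, 0.000). Since A1 is tangent to BW there, TW ⟂ BW, so T = W + (0, 13.8) = (26.80, 13.80). On A1, W sits at bearing -90° from T; a 127° counterclockwise sweep puts A at bearing 37°, so A = T + 13.8·(cos 37°, sin 37°) = (37.82, 22.11). A1 meets AM tangentially, so TA is at right angles to AM, so AM runs along (−sin 37°, cos 37°); with |AM| = 25.2, M = (22.66, 42.23). Then |BM| = |M − B| = 47.92.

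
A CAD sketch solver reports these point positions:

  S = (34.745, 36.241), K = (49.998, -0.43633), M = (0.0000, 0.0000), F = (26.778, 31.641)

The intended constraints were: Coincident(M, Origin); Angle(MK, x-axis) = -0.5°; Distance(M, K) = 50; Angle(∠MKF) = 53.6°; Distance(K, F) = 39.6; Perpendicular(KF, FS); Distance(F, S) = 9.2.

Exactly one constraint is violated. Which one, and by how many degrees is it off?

Perpendicular(KF, FS) — off by 5.90°.

M = (0.00, 0.00) ✓; MK at -0.5000° ✓; |MK| = 50.00 ✓; ∠MKF = 53.60° ✓; |KF| = 39.60 ✓; ∠(KF, FS) = 95.90° ✗; |FS| = 9.200 ✓.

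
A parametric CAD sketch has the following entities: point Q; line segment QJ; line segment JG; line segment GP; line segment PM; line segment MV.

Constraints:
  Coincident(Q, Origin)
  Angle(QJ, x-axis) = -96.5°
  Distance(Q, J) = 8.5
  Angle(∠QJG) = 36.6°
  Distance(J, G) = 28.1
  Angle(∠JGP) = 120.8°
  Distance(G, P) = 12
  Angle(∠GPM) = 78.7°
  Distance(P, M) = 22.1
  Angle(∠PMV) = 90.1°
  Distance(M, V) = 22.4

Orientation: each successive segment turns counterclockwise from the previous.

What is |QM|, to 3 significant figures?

14.2

Q is at the origin; QJ runs at -96.5° with length 8.5, so J = (-0.962, -8.45). ∠QJG = 36.6° gives JG at 46.9° from the x-axis; with |JG| = 28.1, G = (18.2, 12.1). ∠JGP = 120.8° gives GP at 106° from the x-axis; with |GP| = 12.0, P = (14.9, 23.6). ∠GPM = 78.7° gives PM at -153° from the x-axis; with |PM| = 22.1, M = (-4.71, 13.4). Then |QM| = |M − Q| = 14.2.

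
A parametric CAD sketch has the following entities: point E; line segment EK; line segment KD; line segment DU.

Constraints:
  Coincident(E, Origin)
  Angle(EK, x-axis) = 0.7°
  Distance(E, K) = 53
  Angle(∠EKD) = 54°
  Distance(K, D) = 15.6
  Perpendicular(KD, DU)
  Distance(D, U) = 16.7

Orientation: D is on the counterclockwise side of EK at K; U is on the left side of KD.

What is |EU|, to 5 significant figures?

30.449

E is at the origin; EK runs at 0.7° with length 53.0, so K = 53.0·(cos 0.7°, sin 0.7°) = (52.996, 0.64750). ∠EKD = 54.0°, so KD runs at 0.7° + (180° − 54.0°) = 126.70° from the x-axis; with |KD| = 15.6, D = K + 15.6·(cos 126.70°, sin 126.70°) = (43.673, 13.155). KD is perpendicular to DU; with |DU| = 16.7 on the left of KD, U = D + 16.7·(-0.80178, -0.59763) = (30.283, 3.1749). Then |EU| = |U − E| = 30.449.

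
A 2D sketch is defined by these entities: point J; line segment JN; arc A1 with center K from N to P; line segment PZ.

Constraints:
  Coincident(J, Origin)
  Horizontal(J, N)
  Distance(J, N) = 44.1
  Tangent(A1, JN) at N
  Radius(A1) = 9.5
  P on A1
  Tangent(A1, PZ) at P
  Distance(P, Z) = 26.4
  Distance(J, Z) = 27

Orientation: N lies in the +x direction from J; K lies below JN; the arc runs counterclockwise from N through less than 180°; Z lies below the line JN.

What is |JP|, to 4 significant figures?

37.84

Checks: |KP| = 9.500 ✓; ∠(KP, PZ) = 90.00° ✓; |PZ| = 26.40 ✓; |JZ| = 27.00 ✓.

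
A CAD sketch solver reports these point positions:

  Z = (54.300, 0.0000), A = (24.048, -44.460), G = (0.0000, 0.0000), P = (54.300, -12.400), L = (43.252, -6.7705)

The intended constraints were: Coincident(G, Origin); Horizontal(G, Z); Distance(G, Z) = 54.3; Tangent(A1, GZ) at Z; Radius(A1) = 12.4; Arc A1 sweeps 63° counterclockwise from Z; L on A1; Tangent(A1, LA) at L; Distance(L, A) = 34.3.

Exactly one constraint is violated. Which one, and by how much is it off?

Distance(L, A) = 34.3 — off by 8.00.

G = (0.00, 0.00) ✓; G.y = 0.00, Z.y = 0.00 ✓; |GZ| = 54.30 ✓; ∠(PZ, ZG) = 90.00° ✓; |PZ| = 12.40 ✓; bearing(P→L) − bearing(P→Z) = 63.00° ✓; |PL| = 12.40 ✓; ∠(PL, LA) = 90.00° ✓; |LA| = 42.30 ✗.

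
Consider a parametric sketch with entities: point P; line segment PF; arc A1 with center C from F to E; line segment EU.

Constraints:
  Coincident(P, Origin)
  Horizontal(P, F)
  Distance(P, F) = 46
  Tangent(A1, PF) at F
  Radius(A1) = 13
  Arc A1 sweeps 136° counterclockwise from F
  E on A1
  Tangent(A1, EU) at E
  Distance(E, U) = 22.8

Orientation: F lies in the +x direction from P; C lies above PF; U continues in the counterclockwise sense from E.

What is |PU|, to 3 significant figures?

54.3

P is at the origin; P and F share the same y with |PF| = 46.0 and F on the +x side, so F = (46.0, 0.00). A1 meets PF tangentially, so CF is at right angles to PF, so C = F + (0, 13) = (46.0, 13.0). On A1, F sits at bearing -90° from C; a 136° counterclockwise sweep puts E at bearing 46°, so E = C + 13.0·(cos 46°, sin 46°) = (55.0, 22.4). The tangent condition forces CE to be normal to EU, so EU runs along (−sin 46°, cos 46°); with |EU| = 22.8, U = (38.6, 38.2). Then |PU| = |U − P| = 54.3.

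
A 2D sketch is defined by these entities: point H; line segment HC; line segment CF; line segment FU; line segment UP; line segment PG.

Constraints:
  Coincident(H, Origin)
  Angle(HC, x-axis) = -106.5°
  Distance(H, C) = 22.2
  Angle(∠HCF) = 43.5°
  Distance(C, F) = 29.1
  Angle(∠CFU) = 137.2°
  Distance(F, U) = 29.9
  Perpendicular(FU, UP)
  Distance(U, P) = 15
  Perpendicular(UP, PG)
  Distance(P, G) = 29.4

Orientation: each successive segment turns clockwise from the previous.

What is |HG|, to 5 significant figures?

5.0549

H is at the origin; HC runs at -106.5° with length 22.2, so C = (-6.3051, -21.286). ∠HCF = 43.5° gives CF at 117.00° from the x-axis; with |CF| = 29.1, F = (-19.516, 4.6425). ∠CFU = 137.2° gives FU at 74.200° from the x-axis; with |FU| = 29.9, U = (-11.375, 33.413). The perpendicularity gives UP at right angles to FU, so UP runs at -15.800°; with |UP| = 15.0, P = (3.0582, 29.329). UP is perpendicular to PG, so PG runs at -105.80°; with |PG| = 29.4, G = (-4.9469, 1.0394). Then |HG| = |G − H| = 5.0549.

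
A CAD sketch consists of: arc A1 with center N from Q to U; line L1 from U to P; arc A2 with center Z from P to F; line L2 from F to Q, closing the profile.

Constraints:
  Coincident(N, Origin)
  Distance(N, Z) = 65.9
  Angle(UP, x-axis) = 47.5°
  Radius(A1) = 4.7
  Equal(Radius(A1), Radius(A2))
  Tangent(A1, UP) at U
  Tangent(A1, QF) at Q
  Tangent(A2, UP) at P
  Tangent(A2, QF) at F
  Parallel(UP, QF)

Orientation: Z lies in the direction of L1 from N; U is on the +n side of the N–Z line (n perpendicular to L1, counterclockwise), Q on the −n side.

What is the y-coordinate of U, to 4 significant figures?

3.175

N is at the origin and Z lies 65.9 along u from N, so Z = 65.9·u = (44.52, 48.59). Tangency of A1 to both parallel lines with radius 4.7 puts U and Q at N ± 4.7·n: U = (-3.465, 3.175), Q = (3.465, -3.175). So U.y = 3.175.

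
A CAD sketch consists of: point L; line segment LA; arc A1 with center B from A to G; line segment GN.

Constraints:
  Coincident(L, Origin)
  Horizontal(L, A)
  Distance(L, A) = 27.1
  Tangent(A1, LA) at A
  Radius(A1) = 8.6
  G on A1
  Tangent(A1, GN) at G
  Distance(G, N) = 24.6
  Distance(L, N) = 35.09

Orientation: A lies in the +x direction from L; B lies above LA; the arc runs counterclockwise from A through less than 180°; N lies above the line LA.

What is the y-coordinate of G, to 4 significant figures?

14.87

L is at the origin; LA is horizontal with |LA| = 27.1 and A on the +x side, so A = (27.10, 0.000). Tangency of A1 to LA means the radius BA is perpendicular to LA, so B = A + (0, 8.6) = (27.10, 8.600). Since BG ⟂ GN (tangency), |BN| = √(8.6² + 24.6²) = 26.06 regardless of where G sits on A1. So N lies on both circle(L, 35.09) and circle(B, 26.06); the above-LA intersection is N = (15.04, 31.70). G is the foot of the tangent from N: G = (32.98, 14.87).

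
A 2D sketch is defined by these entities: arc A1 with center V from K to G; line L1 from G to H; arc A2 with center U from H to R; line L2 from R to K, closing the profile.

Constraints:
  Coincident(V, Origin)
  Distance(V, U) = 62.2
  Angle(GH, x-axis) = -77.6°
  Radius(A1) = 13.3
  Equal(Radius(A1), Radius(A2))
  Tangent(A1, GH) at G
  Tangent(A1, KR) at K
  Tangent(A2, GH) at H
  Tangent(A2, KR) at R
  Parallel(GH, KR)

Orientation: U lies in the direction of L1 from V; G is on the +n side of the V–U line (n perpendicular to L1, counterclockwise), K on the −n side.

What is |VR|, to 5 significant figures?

63.606

The slot axis is L1's direction at -77.6°, so u = (cos -77.6°, sin -77.6°) = (0.21474, -0.97667) and n = (−sin -77.6°, cos -77.6°) = (0.97667, 0.21474). V is at the origin and U lies 62.2 along u from V, so U = 62.2·u = (13.357, -60.749). Tangency of A1 to both parallel lines with radius 13.3 puts G and K at V ± 13.3·n: G = (12.990, 2.8560), K = (-12.990, -2.8560). Equal radii place H and R the same way about U: H = U + 13.3·n = (26.346, -57.893), R = U − 13.3·n = (0.36680, -63.605). Then |VR| = |R − V| = 63.606.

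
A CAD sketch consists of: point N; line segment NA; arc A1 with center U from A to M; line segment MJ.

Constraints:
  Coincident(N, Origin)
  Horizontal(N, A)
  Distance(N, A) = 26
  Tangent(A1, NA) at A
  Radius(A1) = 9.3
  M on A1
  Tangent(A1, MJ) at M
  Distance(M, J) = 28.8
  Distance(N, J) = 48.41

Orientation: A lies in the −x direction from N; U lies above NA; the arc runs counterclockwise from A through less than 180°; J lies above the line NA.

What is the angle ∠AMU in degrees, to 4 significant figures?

34.17°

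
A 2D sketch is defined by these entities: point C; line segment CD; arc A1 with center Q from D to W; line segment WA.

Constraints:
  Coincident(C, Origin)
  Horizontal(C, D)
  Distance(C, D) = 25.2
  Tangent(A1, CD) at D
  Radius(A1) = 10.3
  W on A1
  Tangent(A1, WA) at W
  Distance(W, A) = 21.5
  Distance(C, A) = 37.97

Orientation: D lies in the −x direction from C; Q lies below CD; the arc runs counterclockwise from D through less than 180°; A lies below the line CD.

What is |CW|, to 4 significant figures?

37.08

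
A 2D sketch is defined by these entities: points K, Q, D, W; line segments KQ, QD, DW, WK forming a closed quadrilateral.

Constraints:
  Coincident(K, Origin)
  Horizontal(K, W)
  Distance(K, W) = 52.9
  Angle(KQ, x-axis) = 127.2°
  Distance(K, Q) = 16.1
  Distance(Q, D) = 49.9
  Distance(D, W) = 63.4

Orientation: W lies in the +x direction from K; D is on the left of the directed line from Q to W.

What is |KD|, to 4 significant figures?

56.88

Checks: |KW| = 52.90 ✓; |KQ| = 16.10 ✓; |QD| = 49.90 ✓; |DW| = 63.40 ✓.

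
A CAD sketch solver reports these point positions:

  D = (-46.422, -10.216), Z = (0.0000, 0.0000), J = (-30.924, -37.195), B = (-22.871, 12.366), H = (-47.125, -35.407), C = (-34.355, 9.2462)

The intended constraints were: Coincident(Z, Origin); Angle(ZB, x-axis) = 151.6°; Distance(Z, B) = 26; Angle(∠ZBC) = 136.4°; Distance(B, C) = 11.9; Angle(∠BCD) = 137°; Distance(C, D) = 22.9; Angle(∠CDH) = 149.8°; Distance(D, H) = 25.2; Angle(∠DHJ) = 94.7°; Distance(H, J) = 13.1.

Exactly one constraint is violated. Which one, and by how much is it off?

Distance(H, J) = 13.1 — off by 3.20.

Z = (0.00, 0.00) ✓; ZB at 151.6° ✓; |ZB| = 26.00 ✓; ∠ZBC = 136.4° ✓; |BC| = 11.90 ✓; ∠BCD = 137.0° ✓; |CD| = 22.90 ✓; ∠CDH = 149.8° ✓; |DH| = 25.20 ✓; ∠DHJ = 94.70° ✓; |HJ| = 16.30 ✗.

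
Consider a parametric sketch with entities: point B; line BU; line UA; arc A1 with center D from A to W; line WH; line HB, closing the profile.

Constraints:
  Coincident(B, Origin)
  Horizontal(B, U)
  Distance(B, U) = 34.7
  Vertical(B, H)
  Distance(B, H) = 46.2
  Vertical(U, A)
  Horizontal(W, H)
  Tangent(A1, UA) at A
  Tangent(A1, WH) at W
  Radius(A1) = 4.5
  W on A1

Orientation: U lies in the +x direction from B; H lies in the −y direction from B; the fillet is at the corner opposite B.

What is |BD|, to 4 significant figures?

51.49

B is at the origin; B and U share the same y with |BU| = 34.7 and U on the +x side, so U = (34.70, 0.000). BH is vertical with |BH| = 46.2 and H on the −y side, so H = (0.000, -46.20). The virtual corner opposite B is at (34.70, -46.20). The tangent condition forces DA to be normal to UA and A1 meets WH tangentially, so DW is at right angles to WH, with radius 4.5, so the center D sits 4.5 in from both sides at D = (30.20, -41.70). Then |BD| = |D − B| = 51.49.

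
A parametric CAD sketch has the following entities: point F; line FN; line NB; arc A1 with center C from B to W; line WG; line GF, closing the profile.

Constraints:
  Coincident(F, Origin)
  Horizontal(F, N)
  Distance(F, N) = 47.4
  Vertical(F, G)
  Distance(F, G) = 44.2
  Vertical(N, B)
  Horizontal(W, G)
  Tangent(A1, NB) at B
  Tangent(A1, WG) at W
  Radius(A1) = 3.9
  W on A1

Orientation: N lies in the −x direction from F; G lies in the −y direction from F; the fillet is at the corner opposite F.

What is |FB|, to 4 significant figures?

62.22

F is at the origin; FN is horizontal with |FN| = 47.4 and N on the −x side, so N = (-47.40, 0.000). FG is vertical with |FG| = 44.2 and G on the −y side, so G = (0.000, -44.20). The virtual corner opposite F is at (-47.40, -44.20). A1 meets NB tangentially, so CB is at right angles to NB and the tangent condition forces CW to be normal to WG, with radius 3.9, so the center C sits 3.9 in from both sides at C = (-43.50, -40.30). That places the tangent points at B = (-47.40, -40.30) on NB and W = (-43.50, -44.20) on WG. Then |FB| = |B − F| = 62.22.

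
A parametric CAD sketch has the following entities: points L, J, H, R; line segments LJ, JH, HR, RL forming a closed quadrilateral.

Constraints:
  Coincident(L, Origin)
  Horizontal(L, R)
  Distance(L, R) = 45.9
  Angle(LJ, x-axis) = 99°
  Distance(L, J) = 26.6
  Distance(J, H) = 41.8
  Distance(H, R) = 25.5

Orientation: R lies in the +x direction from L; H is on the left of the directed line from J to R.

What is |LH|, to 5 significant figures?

44.649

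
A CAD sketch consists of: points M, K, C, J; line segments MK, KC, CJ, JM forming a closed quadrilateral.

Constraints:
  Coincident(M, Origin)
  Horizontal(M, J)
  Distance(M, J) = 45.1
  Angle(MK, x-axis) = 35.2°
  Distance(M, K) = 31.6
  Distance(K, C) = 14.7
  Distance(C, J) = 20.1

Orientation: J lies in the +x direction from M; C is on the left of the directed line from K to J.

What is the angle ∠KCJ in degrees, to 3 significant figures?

98.1°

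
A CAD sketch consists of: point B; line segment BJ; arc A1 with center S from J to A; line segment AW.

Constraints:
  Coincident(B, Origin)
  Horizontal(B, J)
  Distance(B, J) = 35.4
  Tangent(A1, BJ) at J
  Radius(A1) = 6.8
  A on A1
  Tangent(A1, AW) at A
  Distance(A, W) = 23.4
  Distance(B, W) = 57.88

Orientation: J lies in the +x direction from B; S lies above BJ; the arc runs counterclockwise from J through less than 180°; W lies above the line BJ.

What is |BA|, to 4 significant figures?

41.50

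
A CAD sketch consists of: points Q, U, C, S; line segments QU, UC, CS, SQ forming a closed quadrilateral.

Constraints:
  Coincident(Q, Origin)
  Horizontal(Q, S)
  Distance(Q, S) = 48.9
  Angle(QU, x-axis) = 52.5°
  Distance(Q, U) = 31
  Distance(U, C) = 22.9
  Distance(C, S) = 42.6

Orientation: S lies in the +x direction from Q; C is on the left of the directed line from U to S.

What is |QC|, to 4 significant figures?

53.74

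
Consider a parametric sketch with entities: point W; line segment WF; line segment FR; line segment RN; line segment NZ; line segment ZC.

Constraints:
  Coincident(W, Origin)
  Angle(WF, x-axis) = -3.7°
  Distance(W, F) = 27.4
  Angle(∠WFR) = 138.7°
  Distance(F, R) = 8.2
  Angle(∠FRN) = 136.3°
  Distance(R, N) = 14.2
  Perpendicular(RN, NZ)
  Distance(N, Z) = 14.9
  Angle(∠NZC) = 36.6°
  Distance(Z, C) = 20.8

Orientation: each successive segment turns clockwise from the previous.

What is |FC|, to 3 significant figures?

10.7

RN is perpendicular to NZ, so NZ runs at -179°; with |NZ| = 14.9, Z = (18.6, -22.1). ∠NZC = 36.6° gives ZC at 37.9° from the x-axis; with |ZC| = 20.8, C = (35.0, -9.32). Then |FC| = |C − F| = 10.7.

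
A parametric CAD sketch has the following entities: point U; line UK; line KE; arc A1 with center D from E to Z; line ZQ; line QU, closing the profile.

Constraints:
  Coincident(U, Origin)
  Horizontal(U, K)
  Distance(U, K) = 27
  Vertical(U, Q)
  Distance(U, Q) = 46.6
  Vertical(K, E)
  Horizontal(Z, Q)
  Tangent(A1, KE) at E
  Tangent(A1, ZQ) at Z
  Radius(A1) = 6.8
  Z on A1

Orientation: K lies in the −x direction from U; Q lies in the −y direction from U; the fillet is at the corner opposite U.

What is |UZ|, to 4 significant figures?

50.79

U is at the origin; UK is horizontal with |UK| = 27.0 and K on the −x side, so K = (-27.00, 0.000). UQ is vertical with |UQ| = 46.6 and Q on the −y side, so Q = (0.000, -46.60). The virtual corner opposite U is at (-27.00, -46.60). A1 meets KE tangentially, so DE is at right angles to KE and the tangent condition forces DZ to be normal to ZQ, with radius 6.8, so the center D sits 6.8 in from both sides at D = (-20.20, -39.80). That places the tangent points at E = (-27.00, -39.80) on KE and Z = (-20.20, -46.60) on ZQ. Then |UZ| = |Z − U| = 50.79.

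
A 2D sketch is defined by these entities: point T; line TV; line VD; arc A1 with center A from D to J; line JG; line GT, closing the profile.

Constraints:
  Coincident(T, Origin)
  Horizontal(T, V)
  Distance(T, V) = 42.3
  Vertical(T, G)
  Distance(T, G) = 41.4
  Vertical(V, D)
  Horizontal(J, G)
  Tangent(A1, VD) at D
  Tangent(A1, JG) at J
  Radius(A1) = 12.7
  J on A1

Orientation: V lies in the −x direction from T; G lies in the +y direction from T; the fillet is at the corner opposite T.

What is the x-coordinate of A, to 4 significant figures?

-29.60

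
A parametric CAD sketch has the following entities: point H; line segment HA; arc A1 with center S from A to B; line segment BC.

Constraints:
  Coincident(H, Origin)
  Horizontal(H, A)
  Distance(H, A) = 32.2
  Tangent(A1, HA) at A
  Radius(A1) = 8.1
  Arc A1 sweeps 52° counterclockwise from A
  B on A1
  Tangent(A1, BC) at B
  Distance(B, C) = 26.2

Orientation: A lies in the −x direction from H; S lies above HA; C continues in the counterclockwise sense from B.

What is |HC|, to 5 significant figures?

25.658

H is at the origin; H and A share the same y with |HA| = 32.2 and A on the −x side, so A = (-32.200, 0.0000). The tangent condition forces SA to be normal to HA, so S = A + (0, 8.1) = (-32.200, 8.1000). On A1, A sits at bearing -90° from S; a 52° counterclockwise sweep puts B at bearing -38°, so B = S + 8.1·(cos -38°, sin -38°) = (-25.817, 3.1131). A1 meets BC tangentially, so SB is at right angles to BC, so BC runs along (−sin -38°, cos -38°); with |BC| = 26.2, C = (-9.6868, 23.759). Then |HC| = |C − H| = 25.658.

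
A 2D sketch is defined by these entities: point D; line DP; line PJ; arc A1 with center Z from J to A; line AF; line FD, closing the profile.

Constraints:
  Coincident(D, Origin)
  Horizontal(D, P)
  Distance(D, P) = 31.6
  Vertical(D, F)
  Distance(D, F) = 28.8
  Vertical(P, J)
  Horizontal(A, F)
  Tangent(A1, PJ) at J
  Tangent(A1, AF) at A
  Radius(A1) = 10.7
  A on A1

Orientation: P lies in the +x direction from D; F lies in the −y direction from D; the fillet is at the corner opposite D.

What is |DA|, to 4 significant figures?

35.58

D is at the origin; D and P share the same y with |DP| = 31.6 and P on the +x side, so P = (31.60, 0.000). DF is vertical with |DF| = 28.8 and F on the −y side, so F = (0.000, -28.80). The virtual corner opposite D is at (31.60, -28.80). Tangency of A1 to PJ means the radius ZJ is perpendicular to PJ and since A1 is tangent to AF there, ZA ⟂ AF, with radius 10.7, so the center Z sits 10.7 in from both sides at Z = (20.90, -18.10). That places the tangent points at J = (31.60, -18.10) on PJ and A = (20.90, -28.80) on AF. Then |DA| = |A − D| = 35.58.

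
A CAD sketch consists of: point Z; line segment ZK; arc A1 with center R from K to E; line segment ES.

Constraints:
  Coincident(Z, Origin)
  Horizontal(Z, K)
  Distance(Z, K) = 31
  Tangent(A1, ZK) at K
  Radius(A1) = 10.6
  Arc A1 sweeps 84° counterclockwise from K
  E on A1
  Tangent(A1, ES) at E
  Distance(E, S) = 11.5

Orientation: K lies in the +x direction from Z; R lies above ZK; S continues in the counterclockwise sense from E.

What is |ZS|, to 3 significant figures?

47.6

Z is at the origin; Z and K share the same y with |ZK| = 31.0 and K on the +x side, so K = (31.0, 0.00). A1 meets ZK tangentially, so RK is at right angles to ZK, so R = K + (0, 10.6) = (31.0, 10.6). On A1, K sits at bearing -90° from R; an 84° counterclockwise sweep puts E at bearing -6°, so E = R + 10.6·(cos -6°, sin -6°) = (41.5, 9.49). Since A1 is tangent to ES there, RE ⟂ ES, so ES runs along (−sin -6°, cos -6°); with |ES| = 11.5, S = (42.7, 20.9). Then |ZS| = |S − Z| = 47.6.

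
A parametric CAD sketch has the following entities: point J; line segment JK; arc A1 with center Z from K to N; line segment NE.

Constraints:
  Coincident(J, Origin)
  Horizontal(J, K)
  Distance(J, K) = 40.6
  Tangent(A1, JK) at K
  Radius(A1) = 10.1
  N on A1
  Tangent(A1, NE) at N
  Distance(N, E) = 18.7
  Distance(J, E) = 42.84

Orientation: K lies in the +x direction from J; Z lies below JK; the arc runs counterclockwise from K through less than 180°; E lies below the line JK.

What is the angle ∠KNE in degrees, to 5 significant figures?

133.75°

J is at the origin; JK is horizontal with |JK| = 40.6 and K on the +x side, so K = (40.600, 0.0000). Tangency of A1 to JK means the radius ZK is perpendicular to JK, so Z = K + (0, -10.1) = (40.600, -10.100). Since ZN ⟂ NE (tangency), |ZE| = √(10.1² + 18.7²) = 21.253 regardless of where N sits on A1. So E lies on both circle(J, 42.84) and circle(Z, 21.253); the below-JK intersection is E = (31.326, -29.223). N is the foot of the tangent from E: N = (30.510, -10.541).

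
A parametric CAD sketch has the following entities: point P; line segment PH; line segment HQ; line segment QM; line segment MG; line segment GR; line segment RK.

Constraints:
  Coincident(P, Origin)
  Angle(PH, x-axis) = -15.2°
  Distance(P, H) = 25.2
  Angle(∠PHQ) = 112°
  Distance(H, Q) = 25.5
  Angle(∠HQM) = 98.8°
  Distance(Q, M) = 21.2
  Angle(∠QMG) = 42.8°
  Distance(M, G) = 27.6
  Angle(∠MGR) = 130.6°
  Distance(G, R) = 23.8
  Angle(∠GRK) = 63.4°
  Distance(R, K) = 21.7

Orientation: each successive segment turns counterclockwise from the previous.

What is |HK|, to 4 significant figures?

28.20

P is at the origin; PH runs at -15.2° with length 25.2, so H = (24.32, -6.607). ∠PHQ = 112.0° gives HQ at 52.80° from the x-axis; with |HQ| = 25.5, Q = (39.74, 13.70). ∠HQM = 98.8° gives QM at 134.0° from the x-axis; with |QM| = 21.2, M = (25.01, 28.95). ∠QMG = 42.8° gives MG at -88.80° from the x-axis; with |MG| = 27.6, G = (25.59, 1.360). ∠MGR = 130.6° gives GR at -39.40° from the x-axis; with |GR| = 23.8, R = (43.98, -13.75). ∠GRK = 63.4° gives RK at 77.20° from the x-axis; with |RK| = 21.7, K = (48.79, 7.415). Then |HK| = |K − H| = 28.20.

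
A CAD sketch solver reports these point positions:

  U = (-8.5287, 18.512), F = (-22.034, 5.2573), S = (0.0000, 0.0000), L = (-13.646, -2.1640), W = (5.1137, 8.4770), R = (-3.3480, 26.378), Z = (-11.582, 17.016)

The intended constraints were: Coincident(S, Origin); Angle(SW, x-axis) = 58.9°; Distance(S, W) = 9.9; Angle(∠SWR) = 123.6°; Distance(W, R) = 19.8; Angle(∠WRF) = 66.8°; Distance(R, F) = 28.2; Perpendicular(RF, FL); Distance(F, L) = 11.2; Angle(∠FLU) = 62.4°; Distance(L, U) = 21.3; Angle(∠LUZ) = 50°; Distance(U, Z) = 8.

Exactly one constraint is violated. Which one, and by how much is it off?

Distance(U, Z) = 8 — off by 4.60.

S = (0.00, 0.00) ✓; SW at 58.90° ✓; |SW| = 9.900 ✓; ∠SWR = 123.6° ✓; |WR| = 19.80 ✓; ∠WRF = 66.80° ✓; |RF| = 28.20 ✓; ∠(RF, FL) = 90.00° ✓; |FL| = 11.20 ✓; ∠FLU = 62.40° ✓; |LU| = 21.30 ✓; ∠LUZ = 50.00° ✓; |UZ| = 3.400 ✗.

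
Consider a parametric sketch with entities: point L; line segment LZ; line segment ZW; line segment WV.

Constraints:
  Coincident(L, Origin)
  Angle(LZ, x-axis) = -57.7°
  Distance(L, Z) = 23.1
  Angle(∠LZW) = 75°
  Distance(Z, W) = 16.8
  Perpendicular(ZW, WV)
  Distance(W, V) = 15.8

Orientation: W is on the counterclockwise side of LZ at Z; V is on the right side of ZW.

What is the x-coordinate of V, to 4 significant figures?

35.35

L is at the origin; LZ runs at -57.7° with length 23.1, so Z = 23.1·(cos -57.7°, sin -57.7°) = (12.34, -19.53). ∠LZW = 75.0°, so ZW runs at -57.7° + (180° − 75.0°) = 47.30° from the x-axis; with |ZW| = 16.8, W = Z + 16.8·(cos 47.30°, sin 47.30°) = (23.74, -7.179). ZW ⟂ WV; with |WV| = 15.8 on the right of ZW, V = W + 15.8·(0.7349, -0.6782) = (35.35, -17.89). So V.x = 35.35.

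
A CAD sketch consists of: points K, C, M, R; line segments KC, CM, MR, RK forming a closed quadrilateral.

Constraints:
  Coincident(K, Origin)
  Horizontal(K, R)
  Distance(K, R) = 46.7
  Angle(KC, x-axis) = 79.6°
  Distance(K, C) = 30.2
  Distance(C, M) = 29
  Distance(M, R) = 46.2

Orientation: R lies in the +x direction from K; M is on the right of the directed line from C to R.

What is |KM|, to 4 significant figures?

1.239

Checks: |CM| = 29.00 ✓; |MR| = 46.20 ✓.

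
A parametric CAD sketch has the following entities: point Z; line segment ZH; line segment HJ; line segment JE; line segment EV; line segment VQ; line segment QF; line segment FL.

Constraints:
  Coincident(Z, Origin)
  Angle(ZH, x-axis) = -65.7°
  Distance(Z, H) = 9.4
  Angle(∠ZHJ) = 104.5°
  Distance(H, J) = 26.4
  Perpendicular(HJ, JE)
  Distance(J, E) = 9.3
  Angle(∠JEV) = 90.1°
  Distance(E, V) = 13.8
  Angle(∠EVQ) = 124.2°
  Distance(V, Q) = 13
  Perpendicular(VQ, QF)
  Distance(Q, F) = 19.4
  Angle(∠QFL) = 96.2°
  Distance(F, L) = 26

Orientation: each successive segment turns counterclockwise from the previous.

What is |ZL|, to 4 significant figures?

40.57

VQ ⟂ QF, so QF runs at -24.50°; with |QF| = 19.4, F = (26.96, -17.11). ∠QFL = 96.2° gives FL at 59.30° from the x-axis; with |FL| = 26.0, L = (40.23, 5.247). Then |ZL| = |L − Z| = 40.57.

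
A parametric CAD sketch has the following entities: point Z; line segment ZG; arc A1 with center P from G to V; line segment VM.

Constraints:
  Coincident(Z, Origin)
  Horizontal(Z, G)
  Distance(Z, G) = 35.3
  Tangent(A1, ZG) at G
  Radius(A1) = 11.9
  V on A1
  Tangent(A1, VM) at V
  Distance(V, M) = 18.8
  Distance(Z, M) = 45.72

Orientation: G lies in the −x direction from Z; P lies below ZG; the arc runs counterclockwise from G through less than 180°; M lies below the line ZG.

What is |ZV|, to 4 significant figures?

48.29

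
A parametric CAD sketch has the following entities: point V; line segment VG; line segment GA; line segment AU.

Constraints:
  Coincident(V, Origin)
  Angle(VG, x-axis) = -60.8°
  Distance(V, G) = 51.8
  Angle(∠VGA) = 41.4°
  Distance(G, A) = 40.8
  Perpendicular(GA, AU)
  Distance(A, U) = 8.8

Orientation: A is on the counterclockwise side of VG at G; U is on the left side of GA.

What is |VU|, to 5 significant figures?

25.530

∠VGA = 41.4°, so GA runs at -60.8° + (180° − 41.4°) = 77.800° from the x-axis; with |GA| = 40.8, A = G + 40.8·(cos 77.800°, sin 77.800°) = (33.893, -5.3388). The perpendicularity gives AU at right angles to GA; with |AU| = 8.8 on the left of GA, U = A + 8.8·(-0.97742, 0.21132) = (25.292, -3.4791). Then |VU| = |U − V| = 25.530.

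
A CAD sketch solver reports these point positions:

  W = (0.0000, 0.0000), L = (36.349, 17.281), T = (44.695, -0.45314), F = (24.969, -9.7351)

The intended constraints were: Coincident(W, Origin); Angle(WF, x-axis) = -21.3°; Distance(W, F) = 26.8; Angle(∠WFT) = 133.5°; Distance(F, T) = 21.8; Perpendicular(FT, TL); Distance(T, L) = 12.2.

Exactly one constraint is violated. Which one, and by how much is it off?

Distance(T, L) = 12.2 — off by 7.40.

W = (0.00, 0.00) ✓; WF at -21.30° ✓; |WF| = 26.80 ✓; ∠WFT = 133.5° ✓; |FT| = 21.80 ✓; ∠(FT, TL) = 90.00° ✓; |TL| = 19.60 ✗.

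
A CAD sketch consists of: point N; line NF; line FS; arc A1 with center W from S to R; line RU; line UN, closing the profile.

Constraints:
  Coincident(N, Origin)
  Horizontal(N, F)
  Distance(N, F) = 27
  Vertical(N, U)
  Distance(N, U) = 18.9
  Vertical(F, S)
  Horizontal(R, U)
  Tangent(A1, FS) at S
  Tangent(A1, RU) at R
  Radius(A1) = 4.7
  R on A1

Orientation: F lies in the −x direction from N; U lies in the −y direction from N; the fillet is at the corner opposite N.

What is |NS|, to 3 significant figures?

30.5

N is at the origin; NF is horizontal with |NF| = 27.0 and F on the −x side, so F = (-27.0, 0.00). NU is vertical with |NU| = 18.9 and U on the −y side, so U = (0.00, -18.9). The virtual corner opposite N is at (-27.0, -18.9). Tangency of A1 to FS means the radius WS is perpendicular to FS and tangency of A1 to RU means the radius WR is perpendicular to RU, with radius 4.7, so the center W sits 4.7 in from both sides at W = (-22.3, -14.2). That places the tangent points at S = (-27.0, -14.2) on FS and R = (-22.3, -18.9) on RU. Then |NS| = |S − N| = 30.5.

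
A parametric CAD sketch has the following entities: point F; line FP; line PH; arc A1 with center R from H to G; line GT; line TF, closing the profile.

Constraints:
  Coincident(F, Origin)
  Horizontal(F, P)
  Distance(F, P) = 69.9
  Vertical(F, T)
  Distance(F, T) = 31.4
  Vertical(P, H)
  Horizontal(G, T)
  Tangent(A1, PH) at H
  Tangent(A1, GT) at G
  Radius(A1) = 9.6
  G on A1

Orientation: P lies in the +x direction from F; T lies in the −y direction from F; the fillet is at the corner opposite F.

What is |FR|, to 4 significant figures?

64.12

F is at the origin; FP is horizontal with |FP| = 69.9 and P on the +x side, so P = (69.90, 0.000). FT is vertical with |FT| = 31.4 and T on the −y side, so T = (0.000, -31.40). The virtual corner opposite F is at (69.90, -31.40). Tangency of A1 to PH means the radius RH is perpendicular to PH and the tangent condition forces RG to be normal to GT, with radius 9.6, so the center R sits 9.6 in from both sides at R = (60.30, -21.80). Then |FR| = |R − F| = 64.12.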